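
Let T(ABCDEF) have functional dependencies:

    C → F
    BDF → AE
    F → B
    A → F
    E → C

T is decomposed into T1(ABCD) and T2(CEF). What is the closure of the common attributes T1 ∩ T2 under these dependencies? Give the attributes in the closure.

BCF

T1 ∩ T2 = {C}.
C → F applies, adding F
F → B applies, adding B
Closure: {BCF}.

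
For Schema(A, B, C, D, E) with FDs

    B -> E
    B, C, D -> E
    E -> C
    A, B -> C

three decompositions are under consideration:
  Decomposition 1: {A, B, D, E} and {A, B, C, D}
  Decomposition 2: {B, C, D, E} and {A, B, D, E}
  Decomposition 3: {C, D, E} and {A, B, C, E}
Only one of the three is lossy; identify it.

Decomposition 1: common = {A, B, D}, closure = {A, B, C, D, E} → lossless.
Decomposition 2: common = {B, D, E}, closure = {B, C, D, E} → lossless.
Decomposition 3: common = {C, E}, closure = {C, E} → lossy.

Decomposition 3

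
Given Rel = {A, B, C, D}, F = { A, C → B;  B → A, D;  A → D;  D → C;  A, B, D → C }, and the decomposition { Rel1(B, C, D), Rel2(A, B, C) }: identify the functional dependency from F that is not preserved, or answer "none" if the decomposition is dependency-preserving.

none

A, C → B lies within Rel2.
B → A, D: restricted closure across fragments reaches A, D.
A → D: restricted closure across fragments reaches D.
D → C lies within Rel1.
A, B, D → C: restricted closure across fragments reaches C.
Every dependency is enforceable on the fragments, so the decomposition is dependency-preserving.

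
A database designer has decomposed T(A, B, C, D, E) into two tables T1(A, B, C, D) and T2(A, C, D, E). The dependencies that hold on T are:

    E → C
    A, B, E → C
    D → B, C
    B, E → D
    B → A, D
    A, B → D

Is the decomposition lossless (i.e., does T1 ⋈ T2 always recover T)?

Common attributes: T1 ∩ T2 = {A, C, D}.
Closure of {A, C, D}: D → B, C applies, adding B. So (A, C, D)⁺ = {A, B, C, D}.
This closure contains every attribute of T1, so T1 ∩ T2 → T1. The join is lossless.

Yes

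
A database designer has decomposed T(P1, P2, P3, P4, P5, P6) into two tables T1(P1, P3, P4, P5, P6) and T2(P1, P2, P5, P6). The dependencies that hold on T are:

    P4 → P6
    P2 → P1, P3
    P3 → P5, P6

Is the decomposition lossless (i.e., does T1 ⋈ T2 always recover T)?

No

Common attributes: T1 ∩ T2 = {P1, P5, P6}.
No dependency enlarges {P1, P5, P6}, so (P1, P5, P6)⁺ = {P1, P5, P6}.
The closure contains neither all of T1 = {P1, P3, P4, P5, P6} nor all of T2 = {P1, P2, P5, P6}, so the common attributes are not a superkey of either fragment. The join is lossy.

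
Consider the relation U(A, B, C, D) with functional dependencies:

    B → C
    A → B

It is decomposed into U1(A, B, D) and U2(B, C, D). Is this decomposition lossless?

Common attributes: U1 ∩ U2 = {B, D}.
Closure of {B, D}: B → C applies, adding C. So (B, D)⁺ = {B, C, D}.
This closure contains every attribute of U2, so U1 ∩ U2 → U2. The join is lossless.

Yes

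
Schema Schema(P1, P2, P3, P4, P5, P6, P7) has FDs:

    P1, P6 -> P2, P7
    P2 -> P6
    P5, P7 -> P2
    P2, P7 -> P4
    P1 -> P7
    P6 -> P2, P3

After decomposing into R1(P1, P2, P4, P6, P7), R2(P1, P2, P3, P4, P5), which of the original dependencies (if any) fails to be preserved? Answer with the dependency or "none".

Check P5, P7 → P2: no single fragment contains all of {P2, P5, P7}, and the restricted closure of {P5, P7} across the fragments never reaches {P2}.
P1, P6 → P2, P7 is preserved.
P2 → P6 is preserved.
P2, P7 → P4 is preserved.
P1 → P7 is preserved.
P6 → P2, P3 is preserved.

P5, P7 -> P2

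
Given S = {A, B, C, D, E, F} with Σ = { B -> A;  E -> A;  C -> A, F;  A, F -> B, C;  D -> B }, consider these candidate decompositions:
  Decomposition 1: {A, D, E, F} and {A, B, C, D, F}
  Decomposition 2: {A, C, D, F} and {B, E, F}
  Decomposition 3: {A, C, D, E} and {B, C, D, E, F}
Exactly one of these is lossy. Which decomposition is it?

Decomposition 2

Decomposition 1: common = {A, D, F}, closure = {A, B, C, D, F} → lossless.
Decomposition 2: common = {F}, closure = {F} → lossy.
Decomposition 3: common = {C, D, E}, closure = {A, B, C, D, E, F} → lossless.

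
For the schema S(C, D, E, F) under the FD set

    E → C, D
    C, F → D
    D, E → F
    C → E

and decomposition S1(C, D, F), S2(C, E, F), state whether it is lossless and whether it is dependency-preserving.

lossless and dependency-preserving

Lossless test: (C, F)⁺ = {C, D, E, F}, which contains all of one fragment — lossless.
Dependency preservation: E → C, D; D, E → F are not contained in any single fragment, but the restricted closure of each left-hand side across the fragments still reaches the right-hand side; the remaining FDs each lie inside some fragment. All dependencies are preserved.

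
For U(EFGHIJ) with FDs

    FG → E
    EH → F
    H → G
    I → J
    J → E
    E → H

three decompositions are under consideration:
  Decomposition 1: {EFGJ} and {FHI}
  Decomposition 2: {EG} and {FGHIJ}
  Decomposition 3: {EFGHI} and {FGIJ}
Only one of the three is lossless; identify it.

Decomposition 1: common = {F}, closure = {F} → lossy.
Decomposition 2: common = {G}, closure = {G} → lossy.
Decomposition 3: common = {FGI}, closure = {EFGHIJ} → lossless.

Decomposition 3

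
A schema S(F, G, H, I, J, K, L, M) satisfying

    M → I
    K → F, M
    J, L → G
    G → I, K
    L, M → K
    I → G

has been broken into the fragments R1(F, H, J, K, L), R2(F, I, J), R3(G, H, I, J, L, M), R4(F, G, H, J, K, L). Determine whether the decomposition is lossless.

Chase test. Columns are F, G, H, I, J, K, L, M; row i has aⱼ where attribute j ∈ Ri, else bᵢⱼ.
Initial tableau (one row per fragment):
  row 1: a1 b12 a3 b14 a5 a6 a7 b18
  row 2: a1 b22 b23 a4 a5 b26 b27 b28
  row 3: b31 a2 a3 a4 a5 b36 a7 a8
  row 4: a1 a2 a3 b44 a5 a6 a7 b48
Rows 1 and 4 agree on K; apply K→F, M and equate their F, M entries.
Rows 1 and 3 agree on J, L; apply J, L→G and equate their G entries.
Rows 1 and 3 agree on G; apply G→I, K and equate their I, K entries.
Rows 1 and 4 agree on G; apply G→I, K and equate their I, K entries.
Rows 1 and 2 agree on I; apply I→G and equate their G entries.
Rows 1 and 3 agree on K; apply K→F, M and equate their F, M entries.
Rows 1 and 2 agree on G; apply G→I, K and equate their I, K entries.
Rows 1 and 2 agree on K; apply K→F, M and equate their F, M entries.
Row 1 is now all distinguished symbols — the join is lossless.

Yes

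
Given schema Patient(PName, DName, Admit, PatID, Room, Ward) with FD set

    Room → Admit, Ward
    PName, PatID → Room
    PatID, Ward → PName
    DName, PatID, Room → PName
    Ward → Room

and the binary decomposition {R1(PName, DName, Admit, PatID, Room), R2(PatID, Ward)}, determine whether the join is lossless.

Common attributes: R1 ∩ R2 = {PatID}.
No dependency enlarges {PatID}, so (PatID)⁺ = {PatID}.
The closure contains neither all of R1 = {PName, DName, Admit, PatID, Room} nor all of R2 = {PatID, Ward}, so the common attributes are not a superkey of either fragment. The join is lossy.

No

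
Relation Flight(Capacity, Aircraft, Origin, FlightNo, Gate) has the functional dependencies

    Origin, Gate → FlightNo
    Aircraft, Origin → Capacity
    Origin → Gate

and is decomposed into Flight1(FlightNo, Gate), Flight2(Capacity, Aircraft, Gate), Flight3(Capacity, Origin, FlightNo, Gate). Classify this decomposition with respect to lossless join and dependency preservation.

Lossless test (chase): applying each FD to every pair of rows produces no changes in the tableau, so no row becomes fully distinguished — the join is lossy.
Dependency preservation: the restricted closure of {Aircraft, Origin} across the fragments never reaches {Capacity}, so Aircraft, Origin → Capacity cannot be enforced without a join — not preserved.

lossy and not dependency-preserving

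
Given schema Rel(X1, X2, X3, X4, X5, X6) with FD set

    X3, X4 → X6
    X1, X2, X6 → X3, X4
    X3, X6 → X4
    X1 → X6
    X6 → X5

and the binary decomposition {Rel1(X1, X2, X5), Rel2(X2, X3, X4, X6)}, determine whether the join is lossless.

No

Common attributes: Rel1 ∩ Rel2 = {X2}.
No dependency enlarges {X2}, so (X2)⁺ = {X2}.
The closure contains neither all of Rel1 = {X1, X2, X5} nor all of Rel2 = {X2, X3, X4, X6}, so the common attributes are not a superkey of either fragment. The join is lossy.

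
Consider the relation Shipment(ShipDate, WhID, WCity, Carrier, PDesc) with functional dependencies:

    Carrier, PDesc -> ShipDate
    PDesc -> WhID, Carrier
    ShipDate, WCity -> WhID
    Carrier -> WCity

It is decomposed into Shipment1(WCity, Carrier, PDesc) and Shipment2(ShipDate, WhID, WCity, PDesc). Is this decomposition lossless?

Common attributes: Shipment1 ∩ Shipment2 = {WCity, PDesc}.
Closure of {WCity, PDesc}: PDesc → WhID, Carrier applies, adding WhID, Carrier; Carrier, PDesc → ShipDate applies, adding ShipDate. So (WCity, PDesc)⁺ = {ShipDate, WhID, WCity, Carrier, PDesc}.
This closure contains every attribute of Shipment1, so Shipment1 ∩ Shipment2 → Shipment1. The join is lossless.

Yes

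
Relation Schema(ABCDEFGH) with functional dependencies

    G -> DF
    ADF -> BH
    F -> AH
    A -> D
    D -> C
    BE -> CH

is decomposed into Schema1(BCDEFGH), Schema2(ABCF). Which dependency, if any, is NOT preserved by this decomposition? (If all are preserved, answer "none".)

A -> D

Check A → D: no single fragment contains all of {AD}, and the restricted closure of {A} across the fragments never reaches {D}.
G → DF is preserved.
ADF → BH is preserved.
F → AH is preserved.
D → C is preserved.
BE → CH is preserved.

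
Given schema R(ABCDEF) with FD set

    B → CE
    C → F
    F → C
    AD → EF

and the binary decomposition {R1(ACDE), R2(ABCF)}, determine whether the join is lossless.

No

Common attributes: R1 ∩ R2 = {AC}.
Closure of {AC}: C → F applies, adding F. So (AC)⁺ = {ACF}.
The closure contains neither all of R1 = {ACDE} nor all of R2 = {ABCF}, so the common attributes are not a superkey of either fragment. The join is lossy.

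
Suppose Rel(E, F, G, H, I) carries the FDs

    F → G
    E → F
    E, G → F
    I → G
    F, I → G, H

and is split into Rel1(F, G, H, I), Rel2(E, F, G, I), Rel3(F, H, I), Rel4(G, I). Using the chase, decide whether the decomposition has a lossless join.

Yes

Chase test. Columns are E, F, G, H, I; row i has aⱼ where attribute j ∈ Reli, else bᵢⱼ.
Initial tableau (one row per fragment):
  row 1: b11 a2 a3 a4 a5
  row 2: a1 a2 a3 b24 a5
  row 3: b31 a2 b33 a4 a5
  row 4: b41 b42 a3 b44 a5
Rows 1 and 3 agree on F; apply F→G and equate their G entries.
Rows 1 and 2 agree on F, I; apply F, I→G, H and equate their G, H entries.
Row 2 is now all distinguished symbols — the join is lossless.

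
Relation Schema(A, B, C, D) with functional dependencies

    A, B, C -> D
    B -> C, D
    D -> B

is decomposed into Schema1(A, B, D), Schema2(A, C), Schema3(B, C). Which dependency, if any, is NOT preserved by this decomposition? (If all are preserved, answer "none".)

A, B, C → D: restricted closure across fragments reaches D.
B → C, D: restricted closure across fragments reaches C, D.
D → B lies within Schema1.
Every dependency is enforceable on the fragments, so the decomposition is dependency-preserving.

none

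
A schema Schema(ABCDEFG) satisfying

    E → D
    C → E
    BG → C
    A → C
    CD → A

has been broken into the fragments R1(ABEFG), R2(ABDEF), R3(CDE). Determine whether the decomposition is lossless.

Chase test. Columns are ABCDEFG; row i has aⱼ where attribute j ∈ Ri, else bᵢⱼ.
Initial tableau (one row per fragment):
  row 1: a1 a2 b13 b14 a5 a6 a7
  row 2: a1 a2 b23 a4 a5 a6 b27
  row 3: b31 b32 a3 a4 a5 b36 b37
Rows 1 and 2 agree on E; apply E→D and equate their D entries.
Rows 1 and 2 agree on A; apply A→C and equate their C entries.
No row becomes fully distinguished — the join is lossy.

No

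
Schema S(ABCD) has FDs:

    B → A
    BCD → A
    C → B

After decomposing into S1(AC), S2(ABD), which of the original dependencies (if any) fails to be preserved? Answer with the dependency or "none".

Check C → B: no single fragment contains all of {BC}, and the restricted closure of {C} across the fragments never reaches {B}.
B → A is preserved.
BCD → A is preserved.

C → B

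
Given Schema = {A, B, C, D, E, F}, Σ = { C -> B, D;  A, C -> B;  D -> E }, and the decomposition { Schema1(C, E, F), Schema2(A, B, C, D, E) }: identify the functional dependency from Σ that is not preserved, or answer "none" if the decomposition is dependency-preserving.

C → B, D lies within Schema2.
A, C → B lies within Schema2.
D → E lies within Schema2.
Every dependency is enforceable on the fragments, so the decomposition is dependency-preserving.

none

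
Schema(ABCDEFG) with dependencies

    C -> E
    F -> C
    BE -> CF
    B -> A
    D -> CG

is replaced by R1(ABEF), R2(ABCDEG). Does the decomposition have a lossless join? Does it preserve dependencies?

lossless but not dependency-preserving

Lossless test: (ABE)⁺ = {ABCEF}, which contains all of one fragment — lossless.
Dependency preservation: the restricted closure of {F} across the fragments never reaches {C}, so F → C cannot be enforced without a join — not preserved.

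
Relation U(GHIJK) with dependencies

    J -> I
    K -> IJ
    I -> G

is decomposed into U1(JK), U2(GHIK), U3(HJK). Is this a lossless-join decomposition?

Chase test. Columns are GHIJK; row i has aⱼ where attribute j ∈ Ui, else bᵢⱼ.
Initial tableau (one row per fragment):
  row 1: b11 b12 b13 a4 a5
  row 2: a1 a2 a3 b24 a5
  row 3: b31 a2 b33 a4 a5
Rows 1 and 3 agree on J; apply J→I and equate their I entries.
Rows 1 and 2 agree on K; apply K→IJ and equate their IJ entries.
Rows 1 and 2 agree on I; apply I→G and equate their G entries.
Rows 1 and 3 agree on I; apply I→G and equate their G entries.
Row 2 is now all distinguished symbols — the join is lossless.

Yes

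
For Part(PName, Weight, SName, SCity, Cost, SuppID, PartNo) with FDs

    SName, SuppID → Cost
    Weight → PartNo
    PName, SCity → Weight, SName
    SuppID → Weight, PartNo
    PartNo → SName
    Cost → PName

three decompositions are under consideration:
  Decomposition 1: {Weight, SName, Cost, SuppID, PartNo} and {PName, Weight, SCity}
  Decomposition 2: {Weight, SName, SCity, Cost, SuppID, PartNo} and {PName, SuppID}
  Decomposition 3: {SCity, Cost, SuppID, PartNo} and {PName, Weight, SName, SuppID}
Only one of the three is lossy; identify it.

Decomposition 1: common = {Weight}, closure = {Weight, SName, PartNo} → lossy.
Decomposition 2: common = {SuppID}, closure = {PName, Weight, SName, Cost, SuppID, PartNo} → lossless.
Decomposition 3: common = {SuppID}, closure = {PName, Weight, SName, Cost, SuppID, PartNo} → lossless.

Decomposition 1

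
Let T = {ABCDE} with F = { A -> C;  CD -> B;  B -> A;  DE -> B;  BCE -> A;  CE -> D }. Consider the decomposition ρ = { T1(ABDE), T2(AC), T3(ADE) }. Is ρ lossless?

Chase test. Columns are ABCDE; row i has aⱼ where attribute j ∈ Ti, else bᵢⱼ.
Initial tableau (one row per fragment):
  row 1: a1 a2 b13 a4 a5
  row 2: a1 b22 a3 b24 b25
  row 3: a1 b32 b33 a4 a5
Rows 1 and 2 agree on A; apply A→C and equate their C entries.
Rows 1 and 3 agree on A; apply A→C and equate their C entries.
Rows 1 and 3 agree on CD; apply CD→B and equate their B entries.
Row 1 is now all distinguished symbols — the join is lossless.

Yes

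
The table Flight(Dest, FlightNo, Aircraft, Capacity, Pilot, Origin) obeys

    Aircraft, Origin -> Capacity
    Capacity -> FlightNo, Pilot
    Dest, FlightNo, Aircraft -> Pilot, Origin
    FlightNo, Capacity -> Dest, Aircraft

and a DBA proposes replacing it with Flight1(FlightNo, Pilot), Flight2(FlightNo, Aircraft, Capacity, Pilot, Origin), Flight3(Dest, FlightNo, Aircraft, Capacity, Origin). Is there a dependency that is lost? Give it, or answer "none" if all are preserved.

Aircraft, Origin → Capacity lies within Flight2.
Capacity → FlightNo, Pilot lies within Flight2.
Dest, FlightNo, Aircraft → Pilot, Origin: restricted closure across fragments reaches Pilot, Origin.
FlightNo, Capacity → Dest, Aircraft lies within Flight3.
Every dependency is enforceable on the fragments, so the decomposition is dependency-preserving.

none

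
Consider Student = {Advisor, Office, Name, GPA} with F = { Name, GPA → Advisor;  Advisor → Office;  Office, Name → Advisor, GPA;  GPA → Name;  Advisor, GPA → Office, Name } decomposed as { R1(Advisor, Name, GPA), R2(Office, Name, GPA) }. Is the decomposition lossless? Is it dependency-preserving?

Lossless test: (Name, GPA)⁺ = {Advisor, Office, Name, GPA}, which contains all of one fragment — lossless.
Dependency preservation: the restricted closure of {Advisor} across the fragments never reaches {Office}, so Advisor → Office cannot be enforced without a join — not preserved.

lossless but not dependency-preserving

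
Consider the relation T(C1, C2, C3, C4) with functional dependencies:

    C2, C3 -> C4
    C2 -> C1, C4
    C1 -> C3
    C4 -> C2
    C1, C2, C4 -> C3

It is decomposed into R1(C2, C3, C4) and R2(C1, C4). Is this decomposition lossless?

Yes

Common attributes: R1 ∩ R2 = {C4}.
Closure of {C4}: C4 → C2 applies, adding C2; C2 → C1, C4 applies, adding C1; C1 → C3 applies, adding C3. So (C4)⁺ = {C1, C2, C3, C4}.
This closure contains every attribute of R1, so R1 ∩ R2 → R1. The join is lossless.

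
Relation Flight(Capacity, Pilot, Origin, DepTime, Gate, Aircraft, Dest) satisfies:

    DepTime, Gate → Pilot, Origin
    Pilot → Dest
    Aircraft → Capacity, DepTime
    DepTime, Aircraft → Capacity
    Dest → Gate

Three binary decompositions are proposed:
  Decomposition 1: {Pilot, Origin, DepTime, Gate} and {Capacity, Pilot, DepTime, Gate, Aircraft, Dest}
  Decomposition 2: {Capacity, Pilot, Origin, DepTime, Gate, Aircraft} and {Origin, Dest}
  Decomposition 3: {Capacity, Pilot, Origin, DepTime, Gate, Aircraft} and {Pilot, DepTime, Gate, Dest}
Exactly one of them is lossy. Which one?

Decomposition 2

Decomposition 1: common = {Pilot, DepTime, Gate}, closure = {Pilot, Origin, DepTime, Gate, Dest} → lossless.
Decomposition 2: common = {Origin}, closure = {Origin} → lossy.
Decomposition 3: common = {Pilot, DepTime, Gate}, closure = {Pilot, Origin, DepTime, Gate, Dest} → lossless.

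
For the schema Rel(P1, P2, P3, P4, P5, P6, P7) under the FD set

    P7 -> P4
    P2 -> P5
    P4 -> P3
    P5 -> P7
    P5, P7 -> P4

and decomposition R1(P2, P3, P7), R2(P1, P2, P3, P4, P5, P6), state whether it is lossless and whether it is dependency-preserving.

lossless but not dependency-preserving

Lossless test: (P2, P3)⁺ = {P2, P3, P4, P5, P7}, which contains all of one fragment — lossless.
Dependency preservation: the restricted closure of {P7} across the fragments never reaches {P4}, so P7 → P4 cannot be enforced without a join — not preserved.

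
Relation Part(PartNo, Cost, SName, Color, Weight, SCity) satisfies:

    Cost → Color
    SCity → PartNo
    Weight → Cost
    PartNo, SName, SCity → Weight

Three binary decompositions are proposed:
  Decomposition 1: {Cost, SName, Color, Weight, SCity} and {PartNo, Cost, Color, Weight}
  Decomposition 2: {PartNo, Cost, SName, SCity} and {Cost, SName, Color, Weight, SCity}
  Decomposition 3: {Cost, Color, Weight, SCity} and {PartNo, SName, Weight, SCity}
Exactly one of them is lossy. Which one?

Decomposition 1: common = {Cost, Color, Weight}, closure = {Cost, Color, Weight} → lossy.
Decomposition 2: common = {Cost, SName, SCity}, closure = {PartNo, Cost, SName, Color, Weight, SCity} → lossless.
Decomposition 3: common = {Weight, SCity}, closure = {PartNo, Cost, Color, Weight, SCity} → lossless.

Decomposition 1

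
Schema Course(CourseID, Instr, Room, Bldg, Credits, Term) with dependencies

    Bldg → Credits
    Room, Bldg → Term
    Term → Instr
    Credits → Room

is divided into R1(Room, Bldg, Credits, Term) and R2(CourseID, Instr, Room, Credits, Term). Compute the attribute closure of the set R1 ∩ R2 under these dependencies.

R1 ∩ R2 = {Room, Credits, Term}.
Term → Instr applies, adding Instr
Closure: {Instr, Room, Credits, Term}.

Instr, Room, Credits, Term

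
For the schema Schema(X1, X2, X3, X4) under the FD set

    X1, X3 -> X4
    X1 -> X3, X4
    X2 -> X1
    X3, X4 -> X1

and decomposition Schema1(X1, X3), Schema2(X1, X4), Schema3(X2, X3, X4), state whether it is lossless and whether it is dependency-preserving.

lossless but not dependency-preserving

Lossless test (chase): Rows 1 and 2 agree on X1; apply X1→X3, X4 and equate their X3, X4 entries. Rows 1 and 3 agree on X3, X4; apply X3, X4→X1 and equate their X1 entries. Row 3 is now all distinguished symbols — the join is lossless.
Dependency preservation: the restricted closure of {X2} across the fragments never reaches {X1}, so X2 → X1 cannot be enforced without a join — not preserved.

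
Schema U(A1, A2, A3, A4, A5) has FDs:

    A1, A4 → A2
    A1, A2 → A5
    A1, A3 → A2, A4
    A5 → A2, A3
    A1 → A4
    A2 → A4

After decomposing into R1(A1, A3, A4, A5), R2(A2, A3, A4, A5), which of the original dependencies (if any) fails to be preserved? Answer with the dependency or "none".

A1, A4 → A2: restricted closure across fragments reaches A2.
A1, A2 → A5: restricted closure across fragments reaches A5.
A1, A3 → A2, A4: restricted closure across fragments reaches A2, A4.
A5 → A2, A3 lies within R2.
A1 → A4 lies within R1.
A2 → A4 lies within R2.
Every dependency is enforceable on the fragments, so the decomposition is dependency-preserving.

none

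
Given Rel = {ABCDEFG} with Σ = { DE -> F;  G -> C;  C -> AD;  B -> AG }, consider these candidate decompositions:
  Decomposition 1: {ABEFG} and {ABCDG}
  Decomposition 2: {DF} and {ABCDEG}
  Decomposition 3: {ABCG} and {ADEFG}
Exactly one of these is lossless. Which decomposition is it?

Decomposition 1: common = {ABG}, closure = {ABCDG} → lossless.
Decomposition 2: common = {D}, closure = {D} → lossy.
Decomposition 3: common = {AG}, closure = {ACDG} → lossy.

Decomposition 1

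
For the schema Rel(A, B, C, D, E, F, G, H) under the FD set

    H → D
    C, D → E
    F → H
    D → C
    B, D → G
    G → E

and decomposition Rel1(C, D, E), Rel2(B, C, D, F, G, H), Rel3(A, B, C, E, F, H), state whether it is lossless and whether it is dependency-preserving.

lossless but not dependency-preserving

Lossless test (chase): Rows 2 and 3 agree on H; apply H→D and equate their D entries. Rows 1 and 2 agree on C, D; apply C, D→E and equate their E entries. Rows 2 and 3 agree on B, D; apply B, D→G and equate their G entries. Row 3 is now all distinguished symbols — the join is lossless.
Dependency preservation: the restricted closure of {G} across the fragments never reaches {E}, so G → E cannot be enforced without a join — not preserved.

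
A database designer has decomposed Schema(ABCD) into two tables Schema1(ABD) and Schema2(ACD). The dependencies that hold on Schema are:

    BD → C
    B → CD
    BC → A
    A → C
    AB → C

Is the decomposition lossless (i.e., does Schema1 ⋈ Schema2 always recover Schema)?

Common attributes: Schema1 ∩ Schema2 = {AD}.
Closure of {AD}: A → C applies, adding C. So (AD)⁺ = {ACD}.
This closure contains every attribute of Schema2, so Schema1 ∩ Schema2 → Schema2. The join is lossless.

Yes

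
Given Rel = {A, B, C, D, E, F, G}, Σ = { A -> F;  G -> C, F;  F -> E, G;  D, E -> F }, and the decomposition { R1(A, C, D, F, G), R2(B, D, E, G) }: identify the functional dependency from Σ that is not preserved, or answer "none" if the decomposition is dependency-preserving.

A → F lies within R1.
G → C, F lies within R1.
F → E, G: restricted closure across fragments reaches E, G.
D, E → F: restricted closure across fragments reaches F.
Every dependency is enforceable on the fragments, so the decomposition is dependency-preserving.

none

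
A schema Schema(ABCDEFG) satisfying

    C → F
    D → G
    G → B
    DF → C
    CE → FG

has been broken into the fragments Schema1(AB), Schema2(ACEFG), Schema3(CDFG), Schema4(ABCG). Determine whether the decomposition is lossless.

Chase test. Columns are ABCDEFG; row i has aⱼ where attribute j ∈ Schemai, else bᵢⱼ.
Initial tableau (one row per fragment):
  row 1: a1 a2 b13 b14 b15 b16 b17
  row 2: a1 b22 a3 b24 a5 a6 a7
  row 3: b31 b32 a3 a4 b35 a6 a7
  row 4: a1 a2 a3 b44 b45 b46 a7
Rows 2 and 4 agree on C; apply C→F and equate their F entries.
Rows 2 and 3 agree on G; apply G→B and equate their B entries.
Rows 2 and 4 agree on G; apply G→B and equate their B entries.
No row becomes fully distinguished — the join is lossy.

No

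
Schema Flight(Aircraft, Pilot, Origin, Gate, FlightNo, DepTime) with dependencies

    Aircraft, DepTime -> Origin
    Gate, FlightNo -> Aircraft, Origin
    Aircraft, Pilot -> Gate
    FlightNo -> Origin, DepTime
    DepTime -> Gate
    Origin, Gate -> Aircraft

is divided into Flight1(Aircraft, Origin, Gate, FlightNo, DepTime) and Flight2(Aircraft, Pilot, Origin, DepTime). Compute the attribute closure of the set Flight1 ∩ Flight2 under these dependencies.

Flight1 ∩ Flight2 = {Aircraft, Origin, DepTime}.
DepTime → Gate applies, adding Gate
Closure: {Aircraft, Origin, Gate, DepTime}.

Aircraft, Origin, Gate, DepTime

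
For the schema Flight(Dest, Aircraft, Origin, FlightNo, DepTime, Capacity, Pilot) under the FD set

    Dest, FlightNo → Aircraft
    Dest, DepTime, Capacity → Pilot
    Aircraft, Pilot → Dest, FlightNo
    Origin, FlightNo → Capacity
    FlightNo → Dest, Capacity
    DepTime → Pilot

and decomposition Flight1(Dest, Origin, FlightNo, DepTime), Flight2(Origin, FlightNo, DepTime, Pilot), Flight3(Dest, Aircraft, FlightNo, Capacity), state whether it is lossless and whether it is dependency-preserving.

lossless but not dependency-preserving

Lossless test (chase): Rows 1 and 3 agree on Dest, FlightNo; apply Dest, FlightNo→Aircraft and equate their Aircraft entries. Rows 1 and 2 agree on Origin, FlightNo; apply Origin, FlightNo→Capacity and equate their Capacity entries. Rows 1 and 2 agree on FlightNo; apply FlightNo→Dest, Capacity and equate their Dest, Capacity entries. Rows 1 and 3 agree on FlightNo; apply FlightNo→Dest, Capacity and equate their Dest, Capacity entries. Rows 1 and 2 agree on DepTime; apply DepTime→Pilot and equate their Pilot entries. Rows 1 and 2 agree on Dest, FlightNo; apply Dest, FlightNo→Aircraft and equate their Aircraft entries. Row 1 is now all distinguished symbols — the join is lossless.
Dependency preservation: the restricted closure of {Aircraft, Pilot} across the fragments never reaches {Dest, FlightNo}, so Aircraft, Pilot → Dest, FlightNo cannot be enforced without a join — not preserved.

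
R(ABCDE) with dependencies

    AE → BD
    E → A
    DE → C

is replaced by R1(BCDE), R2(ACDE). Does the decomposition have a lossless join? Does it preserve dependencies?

lossless and dependency-preserving

Lossless test: (CDE)⁺ = {ABCDE}, which contains all of one fragment — lossless.
Dependency preservation: AE → BD is not contained in any single fragment, but the restricted closure of its left-hand side across the fragments still reaches the right-hand side; the remaining FDs each lie inside some fragment. All dependencies are preserved.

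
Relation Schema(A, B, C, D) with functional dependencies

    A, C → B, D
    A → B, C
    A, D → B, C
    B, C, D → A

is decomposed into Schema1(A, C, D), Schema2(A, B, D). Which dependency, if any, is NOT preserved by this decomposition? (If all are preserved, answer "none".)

B, C, D → A

Check B, C, D → A: no single fragment contains all of {A, B, C, D}, and the restricted closure of {B, C, D} across the fragments never reaches {A}.
A, C → B, D is preserved.
A → B, C is preserved.
A, D → B, C is preserved.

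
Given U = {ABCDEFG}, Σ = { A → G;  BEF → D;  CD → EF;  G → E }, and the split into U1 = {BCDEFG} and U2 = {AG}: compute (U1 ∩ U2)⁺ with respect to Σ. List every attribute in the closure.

U1 ∩ U2 = {G}.
G → E applies, adding E
Closure: {EG}.

EG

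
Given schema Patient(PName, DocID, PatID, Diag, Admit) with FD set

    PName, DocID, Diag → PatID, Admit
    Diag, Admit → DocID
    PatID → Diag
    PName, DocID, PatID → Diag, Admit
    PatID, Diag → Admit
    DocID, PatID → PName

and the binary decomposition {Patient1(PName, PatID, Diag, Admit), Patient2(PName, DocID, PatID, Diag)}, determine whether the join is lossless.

Yes

Common attributes: Patient1 ∩ Patient2 = {PName, PatID, Diag}.
Closure of {PName, PatID, Diag}: PatID, Diag → Admit applies, adding Admit; Diag, Admit → DocID applies, adding DocID. So (PName, PatID, Diag)⁺ = {PName, DocID, PatID, Diag, Admit}.
This closure contains every attribute of Patient1, so Patient1 ∩ Patient2 → Patient1. The join is lossless.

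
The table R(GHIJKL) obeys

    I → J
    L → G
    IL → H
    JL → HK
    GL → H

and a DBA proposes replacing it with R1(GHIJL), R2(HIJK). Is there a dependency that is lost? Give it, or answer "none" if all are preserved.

JL → HK

Check JL → HK: no single fragment contains all of {HJKL}, and the restricted closure of {JL} across the fragments never reaches {HK}.
I → J is preserved.
L → G is preserved.
IL → H is preserved.
GL → H is preserved.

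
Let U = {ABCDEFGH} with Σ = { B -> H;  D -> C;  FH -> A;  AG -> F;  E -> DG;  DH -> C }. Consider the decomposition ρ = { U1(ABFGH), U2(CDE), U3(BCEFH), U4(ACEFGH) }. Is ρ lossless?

Yes

Chase test. Columns are ABCDEFGH; row i has aⱼ where attribute j ∈ Ui, else bᵢⱼ.
Initial tableau (one row per fragment):
  row 1: a1 a2 b13 b14 b15 a6 a7 a8
  row 2: b21 b22 a3 a4 a5 b26 b27 b28
  row 3: b31 a2 a3 b34 a5 a6 b37 a8
  row 4: a1 b42 a3 b44 a5 a6 a7 a8
Rows 1 and 3 agree on FH; apply FH→A and equate their A entries.
Rows 2 and 3 agree on E; apply E→DG and equate their DG entries.
Rows 2 and 4 agree on E; apply E→DG and equate their DG entries.
Row 3 is now all distinguished symbols — the join is lossless.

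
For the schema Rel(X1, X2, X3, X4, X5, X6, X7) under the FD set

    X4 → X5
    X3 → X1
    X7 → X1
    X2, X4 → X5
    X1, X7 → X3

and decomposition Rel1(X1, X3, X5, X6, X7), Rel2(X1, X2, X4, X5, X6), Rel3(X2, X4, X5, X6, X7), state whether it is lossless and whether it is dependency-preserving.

lossless and dependency-preserving

Lossless test (chase): Rows 1 and 3 agree on X7; apply X7→X1 and equate their X1 entries. Rows 1 and 3 agree on X1, X7; apply X1, X7→X3 and equate their X3 entries. Row 3 is now all distinguished symbols — the join is lossless.
Dependency preservation: every FD's attributes lie within a single fragment, so each can be enforced locally — preserved.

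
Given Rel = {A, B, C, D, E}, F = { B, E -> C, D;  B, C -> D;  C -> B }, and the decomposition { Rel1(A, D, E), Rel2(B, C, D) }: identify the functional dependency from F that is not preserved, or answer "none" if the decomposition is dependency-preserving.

Check B, E → C, D: no single fragment contains all of {B, C, D, E}, and the restricted closure of {B, E} across the fragments never reaches {C, D}.
B, C → D is preserved.
C → B is preserved.

B, E -> C, D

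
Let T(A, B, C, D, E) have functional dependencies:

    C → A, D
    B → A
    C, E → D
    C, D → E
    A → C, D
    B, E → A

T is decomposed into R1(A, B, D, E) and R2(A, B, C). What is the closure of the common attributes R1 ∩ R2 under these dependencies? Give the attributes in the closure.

A, B, C, D, E

R1 ∩ R2 = {A, B}.
A → C, D applies, adding C, D
C, D → E applies, adding E
Closure: {A, B, C, D, E}.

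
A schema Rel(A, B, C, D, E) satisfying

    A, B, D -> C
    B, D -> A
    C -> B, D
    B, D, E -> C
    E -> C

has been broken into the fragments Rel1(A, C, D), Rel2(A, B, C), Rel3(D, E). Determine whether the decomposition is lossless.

No

Chase test. Columns are A, B, C, D, E; row i has aⱼ where attribute j ∈ Reli, else bᵢⱼ.
Initial tableau (one row per fragment):
  row 1: a1 b12 a3 a4 b15
  row 2: a1 a2 a3 b24 b25
  row 3: b31 b32 b33 a4 a5
Rows 1 and 2 agree on C; apply C→B, D and equate their B, D entries.
No row becomes fully distinguished — the join is lossy.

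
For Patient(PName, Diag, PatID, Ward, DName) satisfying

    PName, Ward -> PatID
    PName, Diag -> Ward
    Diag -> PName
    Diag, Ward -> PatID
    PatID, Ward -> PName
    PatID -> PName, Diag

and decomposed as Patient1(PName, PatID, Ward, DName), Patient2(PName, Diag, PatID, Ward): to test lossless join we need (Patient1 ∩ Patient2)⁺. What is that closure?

PName, Diag, PatID, Ward

Patient1 ∩ Patient2 = {PName, PatID, Ward}.
PatID → PName, Diag applies, adding Diag
Closure: {PName, Diag, PatID, Ward}.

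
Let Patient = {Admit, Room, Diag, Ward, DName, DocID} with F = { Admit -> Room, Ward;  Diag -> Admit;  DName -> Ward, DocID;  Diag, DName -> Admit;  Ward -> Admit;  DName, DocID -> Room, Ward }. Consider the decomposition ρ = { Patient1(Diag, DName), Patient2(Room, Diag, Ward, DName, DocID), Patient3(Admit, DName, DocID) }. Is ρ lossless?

Yes

Chase test. Columns are Admit, Room, Diag, Ward, DName, DocID; row i has aⱼ where attribute j ∈ Patienti, else bᵢⱼ.
Initial tableau (one row per fragment):
  row 1: b11 b12 a3 b14 a5 b16
  row 2: b21 a2 a3 a4 a5 a6
  row 3: a1 b32 b33 b34 a5 a6
Rows 1 and 2 agree on Diag; apply Diag→Admit and equate their Admit entries.
Rows 1 and 2 agree on DName; apply DName→Ward, DocID and equate their Ward, DocID entries.
Rows 1 and 3 agree on DName; apply DName→Ward, DocID and equate their Ward, DocID entries.
Rows 1 and 3 agree on Ward; apply Ward→Admit and equate their Admit entries.
Rows 1 and 2 agree on DName, DocID; apply DName, DocID→Room, Ward and equate their Room, Ward entries.
Rows 1 and 3 agree on DName, DocID; apply DName, DocID→Room, Ward and equate their Room, Ward entries.
Row 1 is now all distinguished symbols — the join is lossless.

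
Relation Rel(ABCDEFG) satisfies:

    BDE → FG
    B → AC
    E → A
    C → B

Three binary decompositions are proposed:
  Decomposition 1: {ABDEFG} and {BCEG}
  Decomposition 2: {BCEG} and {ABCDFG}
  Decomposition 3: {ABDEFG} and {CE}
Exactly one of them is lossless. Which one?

Decomposition 1: common = {BEG}, closure = {ABCEG} → lossless.
Decomposition 2: common = {BCG}, closure = {ABCG} → lossy.
Decomposition 3: common = {E}, closure = {AE} → lossy.

Decomposition 1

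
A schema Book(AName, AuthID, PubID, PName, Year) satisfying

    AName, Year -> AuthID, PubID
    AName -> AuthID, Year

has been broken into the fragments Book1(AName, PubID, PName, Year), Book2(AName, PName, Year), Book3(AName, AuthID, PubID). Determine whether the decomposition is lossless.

Chase test. Columns are AName, AuthID, PubID, PName, Year; row i has aⱼ where attribute j ∈ Booki, else bᵢⱼ.
Initial tableau (one row per fragment):
  row 1: a1 b12 a3 a4 a5
  row 2: a1 b22 b23 a4 a5
  row 3: a1 a2 a3 b34 b35
Rows 1 and 2 agree on AName, Year; apply AName, Year→AuthID, PubID and equate their AuthID, PubID entries.
Rows 1 and 3 agree on AName; apply AName→AuthID, Year and equate their AuthID, Year entries.
Row 1 is now all distinguished symbols — the join is lossless.

Yes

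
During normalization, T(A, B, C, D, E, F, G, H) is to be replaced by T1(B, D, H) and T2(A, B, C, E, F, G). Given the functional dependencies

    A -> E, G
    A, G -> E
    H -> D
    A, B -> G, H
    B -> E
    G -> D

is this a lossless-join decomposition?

Common attributes: T1 ∩ T2 = {B}.
Closure of {B}: B → E applies, adding E. So (B)⁺ = {B, E}.
The closure contains neither all of T1 = {B, D, H} nor all of T2 = {A, B, C, E, F, G}, so the common attributes are not a superkey of either fragment. The join is lossy.

No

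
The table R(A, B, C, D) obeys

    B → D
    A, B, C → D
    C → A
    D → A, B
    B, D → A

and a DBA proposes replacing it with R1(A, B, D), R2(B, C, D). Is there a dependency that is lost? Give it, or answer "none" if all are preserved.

Check C → A: no single fragment contains all of {A, C}, and the restricted closure of {C} across the fragments never reaches {A}.
B → D is preserved.
A, B, C → D is preserved.
D → A, B is preserved.
B, D → A is preserved.

C → A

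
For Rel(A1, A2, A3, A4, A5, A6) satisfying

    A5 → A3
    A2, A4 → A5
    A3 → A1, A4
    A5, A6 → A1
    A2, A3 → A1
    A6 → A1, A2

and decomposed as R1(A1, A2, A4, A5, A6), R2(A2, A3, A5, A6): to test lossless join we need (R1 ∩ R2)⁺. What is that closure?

A1, A2, A3, A4, A5, A6

R1 ∩ R2 = {A2, A5, A6}.
A5 → A3 applies, adding A3
A3 → A1, A4 applies, adding A1, A4
Closure: {A1, A2, A3, A4, A5, A6}.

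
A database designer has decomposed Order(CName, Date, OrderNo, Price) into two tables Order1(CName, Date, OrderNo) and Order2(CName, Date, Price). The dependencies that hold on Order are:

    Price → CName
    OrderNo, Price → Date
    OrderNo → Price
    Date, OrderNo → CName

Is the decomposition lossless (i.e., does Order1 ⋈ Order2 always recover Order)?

Common attributes: Order1 ∩ Order2 = {CName, Date}.
No dependency enlarges {CName, Date}, so (CName, Date)⁺ = {CName, Date}.
The closure contains neither all of Order1 = {CName, Date, OrderNo} nor all of Order2 = {CName, Date, Price}, so the common attributes are not a superkey of either fragment. The join is lossy.

No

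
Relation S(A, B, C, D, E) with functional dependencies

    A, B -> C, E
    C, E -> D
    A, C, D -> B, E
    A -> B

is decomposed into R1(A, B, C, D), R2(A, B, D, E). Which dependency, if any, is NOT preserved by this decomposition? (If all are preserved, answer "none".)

C, E -> D

Check C, E → D: no single fragment contains all of {C, D, E}, and the restricted closure of {C, E} across the fragments never reaches {D}.
A, B → C, E is preserved.
A, C, D → B, E is preserved.
A → B is preserved.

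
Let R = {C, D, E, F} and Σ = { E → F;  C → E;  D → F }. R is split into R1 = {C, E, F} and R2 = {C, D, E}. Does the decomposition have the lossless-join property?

Common attributes: R1 ∩ R2 = {C, E}.
Closure of {C, E}: E → F applies, adding F. So (C, E)⁺ = {C, E, F}.
This closure contains every attribute of R1, so R1 ∩ R2 → R1. The join is lossless.

Yes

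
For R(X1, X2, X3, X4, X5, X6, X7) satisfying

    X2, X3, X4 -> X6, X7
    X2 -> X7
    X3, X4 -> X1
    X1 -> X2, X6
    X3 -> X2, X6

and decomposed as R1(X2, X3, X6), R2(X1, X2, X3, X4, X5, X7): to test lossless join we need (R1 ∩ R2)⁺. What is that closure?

R1 ∩ R2 = {X2, X3}.
X2 → X7 applies, adding X7
X3 → X2, X6 applies, adding X6
Closure: {X2, X3, X6, X7}.

X2, X3, X6, X7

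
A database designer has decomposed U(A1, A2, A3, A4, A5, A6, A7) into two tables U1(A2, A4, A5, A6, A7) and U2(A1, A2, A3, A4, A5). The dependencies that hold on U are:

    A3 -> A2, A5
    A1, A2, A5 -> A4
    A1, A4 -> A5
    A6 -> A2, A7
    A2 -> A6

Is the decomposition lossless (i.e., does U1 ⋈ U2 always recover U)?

Common attributes: U1 ∩ U2 = {A2, A4, A5}.
Closure of {A2, A4, A5}: A2 → A6 applies, adding A6; A6 → A2, A7 applies, adding A7. So (A2, A4, A5)⁺ = {A2, A4, A5, A6, A7}.
This closure contains every attribute of U1, so U1 ∩ U2 → U1. The join is lossless.

Yes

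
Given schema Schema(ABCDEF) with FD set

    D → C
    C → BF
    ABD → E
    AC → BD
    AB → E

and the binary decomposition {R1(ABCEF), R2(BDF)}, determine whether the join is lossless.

No

Common attributes: R1 ∩ R2 = {BF}.
No dependency enlarges {BF}, so (BF)⁺ = {BF}.
The closure contains neither all of R1 = {ABCEF} nor all of R2 = {BDF}, so the common attributes are not a superkey of either fragment. The join is lossy.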